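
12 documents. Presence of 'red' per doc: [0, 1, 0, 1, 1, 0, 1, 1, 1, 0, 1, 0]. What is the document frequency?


Checking each document for 'red':
Doc 1: absent
Doc 2: present
Doc 3: absent
Doc 4: present
Doc 5: present
Doc 6: absent
Doc 7: present
Doc 8: present
Doc 9: present
Doc 10: absent
Doc 11: present
Doc 12: absent
df = sum of presences = 0 + 1 + 0 + 1 + 1 + 0 + 1 + 1 + 1 + 0 + 1 + 0 = 7

7


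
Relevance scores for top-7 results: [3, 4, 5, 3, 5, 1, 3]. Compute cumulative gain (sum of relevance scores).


Cumulative Gain = sum of relevance scores
Position 1: rel=3, running sum=3
Position 2: rel=4, running sum=7
Position 3: rel=5, running sum=12
Position 4: rel=3, running sum=15
Position 5: rel=5, running sum=20
Position 6: rel=1, running sum=21
Position 7: rel=3, running sum=24
CG = 24

24


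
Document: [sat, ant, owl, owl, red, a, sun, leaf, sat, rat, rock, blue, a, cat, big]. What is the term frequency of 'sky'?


Document has 15 words
Scanning for 'sky':
Term not found in document
Count = 0

0


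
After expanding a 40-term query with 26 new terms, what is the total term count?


Original terms: 40
Expansion terms: 26
Total = 40 + 26 = 66

66


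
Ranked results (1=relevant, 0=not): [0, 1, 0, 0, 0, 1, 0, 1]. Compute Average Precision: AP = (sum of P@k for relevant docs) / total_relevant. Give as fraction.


Computing P@k for each relevant position:
Position 1: not relevant
Position 2: relevant, P@2 = 1/2 = 1/2
Position 3: not relevant
Position 4: not relevant
Position 5: not relevant
Position 6: relevant, P@6 = 2/6 = 1/3
Position 7: not relevant
Position 8: relevant, P@8 = 3/8 = 3/8
Sum of P@k = 1/2 + 1/3 + 3/8 = 29/24
AP = 29/24 / 3 = 29/72

29/72


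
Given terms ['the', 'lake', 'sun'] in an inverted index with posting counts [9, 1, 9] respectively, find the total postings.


Summing posting list sizes:
'the': 9 postings
'lake': 1 postings
'sun': 9 postings
Total = 9 + 1 + 9 = 19

19


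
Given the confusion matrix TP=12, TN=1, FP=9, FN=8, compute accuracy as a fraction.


Accuracy = (TP + TN) / (TP + TN + FP + FN)
TP + TN = 12 + 1 = 13
Total = 12 + 1 + 9 + 8 = 30
Accuracy = 13 / 30 = 13/30

13/30


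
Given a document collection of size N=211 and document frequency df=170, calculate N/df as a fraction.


IDF ratio = N / df
= 211 / 170
= 211/170

211/170


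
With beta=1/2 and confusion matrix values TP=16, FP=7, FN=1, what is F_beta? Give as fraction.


P = TP/(TP+FP) = 16/23 = 16/23
R = TP/(TP+FN) = 16/17 = 16/17
beta^2 = 1/2^2 = 1/4
(1 + beta^2) = 5/4
Numerator = (1+beta^2)*P*R = 320/391
Denominator = beta^2*P + R = 4/23 + 16/17 = 436/391
F_beta = 80/109

80/109


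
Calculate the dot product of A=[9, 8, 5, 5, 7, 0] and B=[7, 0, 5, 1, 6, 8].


Dot product = sum of element-wise products
A[0]*B[0] = 9*7 = 63
A[1]*B[1] = 8*0 = 0
A[2]*B[2] = 5*5 = 25
A[3]*B[3] = 5*1 = 5
A[4]*B[4] = 7*6 = 42
A[5]*B[5] = 0*8 = 0
Sum = 63 + 0 + 25 + 5 + 42 + 0 = 135

135


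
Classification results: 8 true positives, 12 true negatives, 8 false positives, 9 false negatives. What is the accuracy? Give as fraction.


Accuracy = (TP + TN) / (TP + TN + FP + FN)
TP + TN = 8 + 12 = 20
Total = 8 + 12 + 8 + 9 = 37
Accuracy = 20 / 37 = 20/37

20/37


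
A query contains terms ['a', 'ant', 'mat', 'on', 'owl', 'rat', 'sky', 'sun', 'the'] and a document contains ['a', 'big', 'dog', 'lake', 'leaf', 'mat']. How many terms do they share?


Query terms: ['a', 'ant', 'mat', 'on', 'owl', 'rat', 'sky', 'sun', 'the']
Document terms: ['a', 'big', 'dog', 'lake', 'leaf', 'mat']
Common terms: ['a', 'mat']
Overlap count = 2

2


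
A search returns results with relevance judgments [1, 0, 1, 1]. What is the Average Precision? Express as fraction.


Computing P@k for each relevant position:
Position 1: relevant, P@1 = 1/1 = 1
Position 2: not relevant
Position 3: relevant, P@3 = 2/3 = 2/3
Position 4: relevant, P@4 = 3/4 = 3/4
Sum of P@k = 1 + 2/3 + 3/4 = 29/12
AP = 29/12 / 3 = 29/36

29/36


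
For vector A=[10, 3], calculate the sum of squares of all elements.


|A|^2 = sum of squared components
A[0]^2 = 10^2 = 100
A[1]^2 = 3^2 = 9
Sum = 100 + 9 = 109

109


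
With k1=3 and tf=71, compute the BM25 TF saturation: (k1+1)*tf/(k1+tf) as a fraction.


BM25 TF component = (k1+1)*tf / (k1+tf)
k1 = 3, tf = 71
Numerator = (3+1)*71 = 284
Denominator = 3 + 71 = 74
= 284/74 = 142/37

142/37


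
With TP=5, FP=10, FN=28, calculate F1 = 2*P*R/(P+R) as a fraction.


F1 = 2 * P * R / (P + R)
P = TP/(TP+FP) = 5/15 = 1/3
R = TP/(TP+FN) = 5/33 = 5/33
2 * P * R = 2 * 1/3 * 5/33 = 10/99
P + R = 1/3 + 5/33 = 16/33
F1 = 10/99 / 16/33 = 5/24

5/24


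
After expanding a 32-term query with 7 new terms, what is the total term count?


Original terms: 32
Expansion terms: 7
Total = 32 + 7 = 39

39


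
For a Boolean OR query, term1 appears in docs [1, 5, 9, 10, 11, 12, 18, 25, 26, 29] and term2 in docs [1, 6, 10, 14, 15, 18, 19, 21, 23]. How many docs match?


Boolean OR: find union of posting lists
term1 docs: [1, 5, 9, 10, 11, 12, 18, 25, 26, 29]
term2 docs: [1, 6, 10, 14, 15, 18, 19, 21, 23]
Union: [1, 5, 6, 9, 10, 11, 12, 14, 15, 18, 19, 21, 23, 25, 26, 29]
|union| = 16

16


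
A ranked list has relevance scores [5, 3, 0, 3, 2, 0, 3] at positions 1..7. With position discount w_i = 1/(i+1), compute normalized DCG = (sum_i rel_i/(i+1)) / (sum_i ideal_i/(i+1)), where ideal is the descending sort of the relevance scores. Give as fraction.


Position discount weights w_i = 1/(i+1) for i=1..7:
Weights = [1/2, 1/3, 1/4, 1/5, 1/6, 1/7, 1/8]
Actual relevance: [5, 3, 0, 3, 2, 0, 3]
DCG = 5/2 + 3/3 + 0/4 + 3/5 + 2/6 + 0/7 + 3/8 = 577/120
Ideal relevance (sorted desc): [5, 3, 3, 3, 2, 0, 0]
Ideal DCG = 5/2 + 3/3 + 3/4 + 3/5 + 2/6 + 0/7 + 0/8 = 311/60
nDCG = DCG / ideal_DCG = 577/120 / 311/60 = 577/622

577/622


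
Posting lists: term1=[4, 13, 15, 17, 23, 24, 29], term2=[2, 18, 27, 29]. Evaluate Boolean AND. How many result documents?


Boolean AND: find intersection of posting lists
term1 docs: [4, 13, 15, 17, 23, 24, 29]
term2 docs: [2, 18, 27, 29]
Intersection: [29]
|intersection| = 1

1


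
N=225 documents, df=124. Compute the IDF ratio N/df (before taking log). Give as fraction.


IDF ratio = N / df
= 225 / 124
= 225/124

225/124


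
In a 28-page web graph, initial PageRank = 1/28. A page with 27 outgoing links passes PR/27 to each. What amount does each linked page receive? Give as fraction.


Initial PR = 1/28 = 1/28
Outlinks = 27
Contribution per link = PR / outlinks
= 1/28 / 27
= 1/756

1/756


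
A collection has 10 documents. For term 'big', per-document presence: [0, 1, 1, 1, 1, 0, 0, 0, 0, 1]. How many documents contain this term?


Checking each document for 'big':
Doc 1: absent
Doc 2: present
Doc 3: present
Doc 4: present
Doc 5: present
Doc 6: absent
Doc 7: absent
Doc 8: absent
Doc 9: absent
Doc 10: present
df = sum of presences = 0 + 1 + 1 + 1 + 1 + 0 + 0 + 0 + 0 + 1 = 5

5


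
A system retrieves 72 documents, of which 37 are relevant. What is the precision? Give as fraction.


Precision = relevant_retrieved / total_retrieved
= 37 / 72
= 37 / (37 + 35)
= 37/72

37/72


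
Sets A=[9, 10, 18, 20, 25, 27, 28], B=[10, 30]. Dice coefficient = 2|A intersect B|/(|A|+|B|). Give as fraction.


A intersect B = [10]
|A intersect B| = 1
|A| = 7, |B| = 2
Dice = 2*1 / (7+2)
= 2 / 9 = 2/9

2/9


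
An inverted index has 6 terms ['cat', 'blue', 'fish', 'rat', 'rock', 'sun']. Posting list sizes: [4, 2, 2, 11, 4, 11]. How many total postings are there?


Summing posting list sizes:
'cat': 4 postings
'blue': 2 postings
'fish': 2 postings
'rat': 11 postings
'rock': 4 postings
'sun': 11 postings
Total = 4 + 2 + 2 + 11 + 4 + 11 = 34

34


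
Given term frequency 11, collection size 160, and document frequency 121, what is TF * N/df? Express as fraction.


TF * (N/df)
= 11 * (160/121)
= 11 * 160/121
= 160/11

160/11


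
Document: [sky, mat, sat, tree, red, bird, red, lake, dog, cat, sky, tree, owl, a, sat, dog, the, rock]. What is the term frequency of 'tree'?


Document has 18 words
Scanning for 'tree':
Found at positions: [3, 11]
Count = 2

2


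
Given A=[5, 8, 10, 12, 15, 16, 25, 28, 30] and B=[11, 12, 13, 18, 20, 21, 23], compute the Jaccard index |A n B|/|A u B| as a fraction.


A intersect B = [12]
|A intersect B| = 1
A union B = [5, 8, 10, 11, 12, 13, 15, 16, 18, 20, 21, 23, 25, 28, 30]
|A union B| = 15
Jaccard = 1/15 = 1/15

1/15


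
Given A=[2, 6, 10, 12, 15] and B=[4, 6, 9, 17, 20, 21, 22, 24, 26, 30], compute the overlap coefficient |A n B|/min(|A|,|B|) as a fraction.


A intersect B = [6]
|A intersect B| = 1
min(|A|, |B|) = min(5, 10) = 5
Overlap = 1 / 5 = 1/5

1/5


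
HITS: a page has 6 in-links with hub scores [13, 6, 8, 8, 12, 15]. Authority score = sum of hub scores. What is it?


Authority = sum of hub scores of in-linkers
In-link 1: hub score = 13
In-link 2: hub score = 6
In-link 3: hub score = 8
In-link 4: hub score = 8
In-link 5: hub score = 12
In-link 6: hub score = 15
Authority = 13 + 6 + 8 + 8 + 12 + 15 = 62

62


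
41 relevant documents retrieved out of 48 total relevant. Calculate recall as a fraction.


Recall = retrieved_relevant / total_relevant
= 41 / 48
= 41 / (41 + 7)
= 41/48

41/48


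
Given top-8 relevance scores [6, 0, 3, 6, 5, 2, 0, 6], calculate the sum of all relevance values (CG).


Cumulative Gain = sum of relevance scores
Position 1: rel=6, running sum=6
Position 2: rel=0, running sum=6
Position 3: rel=3, running sum=9
Position 4: rel=6, running sum=15
Position 5: rel=5, running sum=20
Position 6: rel=2, running sum=22
Position 7: rel=0, running sum=22
Position 8: rel=6, running sum=28
CG = 28

28


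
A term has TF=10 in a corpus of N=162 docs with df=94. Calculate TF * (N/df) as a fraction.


TF * (N/df)
= 10 * (162/94)
= 10 * 81/47
= 810/47

810/47


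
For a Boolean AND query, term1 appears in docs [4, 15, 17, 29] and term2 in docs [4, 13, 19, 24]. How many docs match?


Boolean AND: find intersection of posting lists
term1 docs: [4, 15, 17, 29]
term2 docs: [4, 13, 19, 24]
Intersection: [4]
|intersection| = 1

1


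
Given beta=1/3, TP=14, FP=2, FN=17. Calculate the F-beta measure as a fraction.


P = TP/(TP+FP) = 14/16 = 7/8
R = TP/(TP+FN) = 14/31 = 14/31
beta^2 = 1/3^2 = 1/9
(1 + beta^2) = 10/9
Numerator = (1+beta^2)*P*R = 245/558
Denominator = beta^2*P + R = 7/72 + 14/31 = 1225/2232
F_beta = 4/5

4/5


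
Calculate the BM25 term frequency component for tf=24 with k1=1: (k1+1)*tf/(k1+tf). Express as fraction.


BM25 TF component = (k1+1)*tf / (k1+tf)
k1 = 1, tf = 24
Numerator = (1+1)*24 = 48
Denominator = 1 + 24 = 25
= 48/25 = 48/25

48/25


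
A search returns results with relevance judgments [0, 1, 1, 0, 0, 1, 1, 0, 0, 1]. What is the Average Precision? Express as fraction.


Computing P@k for each relevant position:
Position 1: not relevant
Position 2: relevant, P@2 = 1/2 = 1/2
Position 3: relevant, P@3 = 2/3 = 2/3
Position 4: not relevant
Position 5: not relevant
Position 6: relevant, P@6 = 3/6 = 1/2
Position 7: relevant, P@7 = 4/7 = 4/7
Position 8: not relevant
Position 9: not relevant
Position 10: relevant, P@10 = 5/10 = 1/2
Sum of P@k = 1/2 + 2/3 + 1/2 + 4/7 + 1/2 = 115/42
AP = 115/42 / 5 = 23/42

23/42


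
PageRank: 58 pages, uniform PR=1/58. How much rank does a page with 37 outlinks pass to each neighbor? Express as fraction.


Initial PR = 1/58 = 1/58
Outlinks = 37
Contribution per link = PR / outlinks
= 1/58 / 37
= 1/2146

1/2146


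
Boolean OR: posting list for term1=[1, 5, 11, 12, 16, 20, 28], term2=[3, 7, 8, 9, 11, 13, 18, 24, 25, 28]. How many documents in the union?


Boolean OR: find union of posting lists
term1 docs: [1, 5, 11, 12, 16, 20, 28]
term2 docs: [3, 7, 8, 9, 11, 13, 18, 24, 25, 28]
Union: [1, 3, 5, 7, 8, 9, 11, 12, 13, 16, 18, 20, 24, 25, 28]
|union| = 15

15


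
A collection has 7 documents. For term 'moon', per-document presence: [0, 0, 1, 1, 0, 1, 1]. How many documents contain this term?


Checking each document for 'moon':
Doc 1: absent
Doc 2: absent
Doc 3: present
Doc 4: present
Doc 5: absent
Doc 6: present
Doc 7: present
df = sum of presences = 0 + 0 + 1 + 1 + 0 + 1 + 1 = 4

4


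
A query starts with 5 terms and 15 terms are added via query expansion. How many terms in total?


Original terms: 5
Expansion terms: 15
Total = 5 + 15 = 20

20


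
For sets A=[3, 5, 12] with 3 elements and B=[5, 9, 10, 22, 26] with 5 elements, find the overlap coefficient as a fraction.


A intersect B = [5]
|A intersect B| = 1
min(|A|, |B|) = min(3, 5) = 3
Overlap = 1 / 3 = 1/3

1/3


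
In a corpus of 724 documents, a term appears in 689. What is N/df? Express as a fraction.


IDF ratio = N / df
= 724 / 689
= 724/689

724/689


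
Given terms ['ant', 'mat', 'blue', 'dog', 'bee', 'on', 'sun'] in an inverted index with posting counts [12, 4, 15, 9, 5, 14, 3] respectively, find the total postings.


Summing posting list sizes:
'ant': 12 postings
'mat': 4 postings
'blue': 15 postings
'dog': 9 postings
'bee': 5 postings
'on': 14 postings
'sun': 3 postings
Total = 12 + 4 + 15 + 9 + 5 + 14 + 3 = 62

62


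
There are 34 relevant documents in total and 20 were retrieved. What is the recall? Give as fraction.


Recall = retrieved_relevant / total_relevant
= 20 / 34
= 20 / (20 + 14)
= 10/17

10/17


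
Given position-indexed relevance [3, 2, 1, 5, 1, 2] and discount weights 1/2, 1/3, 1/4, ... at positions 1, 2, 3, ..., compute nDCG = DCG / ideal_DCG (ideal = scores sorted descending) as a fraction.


Position discount weights w_i = 1/(i+1) for i=1..6:
Weights = [1/2, 1/3, 1/4, 1/5, 1/6, 1/7]
Actual relevance: [3, 2, 1, 5, 1, 2]
DCG = 3/2 + 2/3 + 1/4 + 5/5 + 1/6 + 2/7 = 325/84
Ideal relevance (sorted desc): [5, 3, 2, 2, 1, 1]
Ideal DCG = 5/2 + 3/3 + 2/4 + 2/5 + 1/6 + 1/7 = 989/210
nDCG = DCG / ideal_DCG = 325/84 / 989/210 = 1625/1978

1625/1978


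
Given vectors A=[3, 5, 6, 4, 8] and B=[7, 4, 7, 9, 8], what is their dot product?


Dot product = sum of element-wise products
A[0]*B[0] = 3*7 = 21
A[1]*B[1] = 5*4 = 20
A[2]*B[2] = 6*7 = 42
A[3]*B[3] = 4*9 = 36
A[4]*B[4] = 8*8 = 64
Sum = 21 + 20 + 42 + 36 + 64 = 183

183


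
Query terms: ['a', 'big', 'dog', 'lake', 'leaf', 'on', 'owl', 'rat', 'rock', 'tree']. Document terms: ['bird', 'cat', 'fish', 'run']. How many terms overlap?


Query terms: ['a', 'big', 'dog', 'lake', 'leaf', 'on', 'owl', 'rat', 'rock', 'tree']
Document terms: ['bird', 'cat', 'fish', 'run']
Common terms: []
Overlap count = 0

0


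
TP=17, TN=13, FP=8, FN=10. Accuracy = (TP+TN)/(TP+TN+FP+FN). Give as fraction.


Accuracy = (TP + TN) / (TP + TN + FP + FN)
TP + TN = 17 + 13 = 30
Total = 17 + 13 + 8 + 10 = 48
Accuracy = 30 / 48 = 5/8

5/8


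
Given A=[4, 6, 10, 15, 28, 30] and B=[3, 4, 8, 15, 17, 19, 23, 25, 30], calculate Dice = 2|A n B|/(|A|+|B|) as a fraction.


A intersect B = [4, 15, 30]
|A intersect B| = 3
|A| = 6, |B| = 9
Dice = 2*3 / (6+9)
= 6 / 15 = 2/5

2/5


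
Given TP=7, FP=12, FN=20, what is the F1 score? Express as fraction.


F1 = 2 * P * R / (P + R)
P = TP/(TP+FP) = 7/19 = 7/19
R = TP/(TP+FN) = 7/27 = 7/27
2 * P * R = 2 * 7/19 * 7/27 = 98/513
P + R = 7/19 + 7/27 = 322/513
F1 = 98/513 / 322/513 = 7/23

7/23


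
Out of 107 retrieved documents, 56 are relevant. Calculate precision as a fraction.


Precision = relevant_retrieved / total_retrieved
= 56 / 107
= 56 / (56 + 51)
= 56/107

56/107


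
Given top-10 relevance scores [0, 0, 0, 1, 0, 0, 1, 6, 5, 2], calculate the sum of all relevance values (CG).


Cumulative Gain = sum of relevance scores
Position 1: rel=0, running sum=0
Position 2: rel=0, running sum=0
Position 3: rel=0, running sum=0
Position 4: rel=1, running sum=1
Position 5: rel=0, running sum=1
Position 6: rel=0, running sum=1
Position 7: rel=1, running sum=2
Position 8: rel=6, running sum=8
Position 9: rel=5, running sum=13
Position 10: rel=2, running sum=15
CG = 15

15


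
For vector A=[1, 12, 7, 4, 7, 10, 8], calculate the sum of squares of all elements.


|A|^2 = sum of squared components
A[0]^2 = 1^2 = 1
A[1]^2 = 12^2 = 144
A[2]^2 = 7^2 = 49
A[3]^2 = 4^2 = 16
A[4]^2 = 7^2 = 49
A[5]^2 = 10^2 = 100
A[6]^2 = 8^2 = 64
Sum = 1 + 144 + 49 + 16 + 49 + 100 + 64 = 423

423


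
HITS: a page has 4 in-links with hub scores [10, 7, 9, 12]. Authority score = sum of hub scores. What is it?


Authority = sum of hub scores of in-linkers
In-link 1: hub score = 10
In-link 2: hub score = 7
In-link 3: hub score = 9
In-link 4: hub score = 12
Authority = 10 + 7 + 9 + 12 = 38

38


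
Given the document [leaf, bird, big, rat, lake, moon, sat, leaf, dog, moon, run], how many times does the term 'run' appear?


Document has 11 words
Scanning for 'run':
Found at positions: [10]
Count = 1

1


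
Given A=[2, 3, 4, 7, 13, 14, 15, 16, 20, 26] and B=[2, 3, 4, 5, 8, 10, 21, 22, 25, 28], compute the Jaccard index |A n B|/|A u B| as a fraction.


A intersect B = [2, 3, 4]
|A intersect B| = 3
A union B = [2, 3, 4, 5, 7, 8, 10, 13, 14, 15, 16, 20, 21, 22, 25, 26, 28]
|A union B| = 17
Jaccard = 3/17 = 3/17

3/17


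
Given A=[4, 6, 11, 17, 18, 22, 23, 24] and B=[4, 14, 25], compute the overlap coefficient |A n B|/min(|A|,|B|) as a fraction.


A intersect B = [4]
|A intersect B| = 1
min(|A|, |B|) = min(8, 3) = 3
Overlap = 1 / 3 = 1/3

1/3


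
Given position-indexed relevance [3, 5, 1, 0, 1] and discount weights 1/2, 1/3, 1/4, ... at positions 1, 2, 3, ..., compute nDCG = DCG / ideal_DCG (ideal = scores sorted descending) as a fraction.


Position discount weights w_i = 1/(i+1) for i=1..5:
Weights = [1/2, 1/3, 1/4, 1/5, 1/6]
Actual relevance: [3, 5, 1, 0, 1]
DCG = 3/2 + 5/3 + 1/4 + 0/5 + 1/6 = 43/12
Ideal relevance (sorted desc): [5, 3, 1, 1, 0]
Ideal DCG = 5/2 + 3/3 + 1/4 + 1/5 + 0/6 = 79/20
nDCG = DCG / ideal_DCG = 43/12 / 79/20 = 215/237

215/237


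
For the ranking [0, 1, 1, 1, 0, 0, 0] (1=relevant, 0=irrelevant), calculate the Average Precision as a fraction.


Computing P@k for each relevant position:
Position 1: not relevant
Position 2: relevant, P@2 = 1/2 = 1/2
Position 3: relevant, P@3 = 2/3 = 2/3
Position 4: relevant, P@4 = 3/4 = 3/4
Position 5: not relevant
Position 6: not relevant
Position 7: not relevant
Sum of P@k = 1/2 + 2/3 + 3/4 = 23/12
AP = 23/12 / 3 = 23/36

23/36


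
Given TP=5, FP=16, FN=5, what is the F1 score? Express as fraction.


F1 = 2 * P * R / (P + R)
P = TP/(TP+FP) = 5/21 = 5/21
R = TP/(TP+FN) = 5/10 = 1/2
2 * P * R = 2 * 5/21 * 1/2 = 5/21
P + R = 5/21 + 1/2 = 31/42
F1 = 5/21 / 31/42 = 10/31

10/31


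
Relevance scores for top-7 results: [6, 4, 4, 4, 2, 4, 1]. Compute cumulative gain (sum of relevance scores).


Cumulative Gain = sum of relevance scores
Position 1: rel=6, running sum=6
Position 2: rel=4, running sum=10
Position 3: rel=4, running sum=14
Position 4: rel=4, running sum=18
Position 5: rel=2, running sum=20
Position 6: rel=4, running sum=24
Position 7: rel=1, running sum=25
CG = 25

25


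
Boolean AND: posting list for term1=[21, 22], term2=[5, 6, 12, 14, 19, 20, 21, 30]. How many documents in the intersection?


Boolean AND: find intersection of posting lists
term1 docs: [21, 22]
term2 docs: [5, 6, 12, 14, 19, 20, 21, 30]
Intersection: [21]
|intersection| = 1

1


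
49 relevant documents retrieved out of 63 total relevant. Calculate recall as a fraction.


Recall = retrieved_relevant / total_relevant
= 49 / 63
= 49 / (49 + 14)
= 7/9

7/9


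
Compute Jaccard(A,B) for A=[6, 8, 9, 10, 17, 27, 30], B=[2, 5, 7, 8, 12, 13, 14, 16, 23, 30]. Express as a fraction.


A intersect B = [8, 30]
|A intersect B| = 2
A union B = [2, 5, 6, 7, 8, 9, 10, 12, 13, 14, 16, 17, 23, 27, 30]
|A union B| = 15
Jaccard = 2/15 = 2/15

2/15


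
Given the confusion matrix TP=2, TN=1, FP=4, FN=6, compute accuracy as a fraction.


Accuracy = (TP + TN) / (TP + TN + FP + FN)
TP + TN = 2 + 1 = 3
Total = 2 + 1 + 4 + 6 = 13
Accuracy = 3 / 13 = 3/13

3/13


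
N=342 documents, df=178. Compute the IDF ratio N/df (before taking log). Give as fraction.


IDF ratio = N / df
= 342 / 178
= 171/89

171/89


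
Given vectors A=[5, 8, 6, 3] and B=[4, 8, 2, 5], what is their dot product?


Dot product = sum of element-wise products
A[0]*B[0] = 5*4 = 20
A[1]*B[1] = 8*8 = 64
A[2]*B[2] = 6*2 = 12
A[3]*B[3] = 3*5 = 15
Sum = 20 + 64 + 12 + 15 = 111

111


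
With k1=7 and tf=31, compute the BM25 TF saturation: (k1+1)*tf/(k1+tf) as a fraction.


BM25 TF component = (k1+1)*tf / (k1+tf)
k1 = 7, tf = 31
Numerator = (7+1)*31 = 248
Denominator = 7 + 31 = 38
= 248/38 = 124/19

124/19


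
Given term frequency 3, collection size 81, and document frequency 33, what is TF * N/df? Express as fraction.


TF * (N/df)
= 3 * (81/33)
= 3 * 27/11
= 81/11

81/11


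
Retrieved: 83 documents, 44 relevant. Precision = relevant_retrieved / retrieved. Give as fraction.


Precision = relevant_retrieved / total_retrieved
= 44 / 83
= 44 / (44 + 39)
= 44/83

44/83


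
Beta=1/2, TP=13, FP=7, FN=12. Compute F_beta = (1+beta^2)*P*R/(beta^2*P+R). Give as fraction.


P = TP/(TP+FP) = 13/20 = 13/20
R = TP/(TP+FN) = 13/25 = 13/25
beta^2 = 1/2^2 = 1/4
(1 + beta^2) = 5/4
Numerator = (1+beta^2)*P*R = 169/400
Denominator = beta^2*P + R = 13/80 + 13/25 = 273/400
F_beta = 13/21

13/21


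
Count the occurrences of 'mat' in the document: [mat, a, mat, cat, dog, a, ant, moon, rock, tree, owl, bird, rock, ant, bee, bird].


Document has 16 words
Scanning for 'mat':
Found at positions: [0, 2]
Count = 2

2


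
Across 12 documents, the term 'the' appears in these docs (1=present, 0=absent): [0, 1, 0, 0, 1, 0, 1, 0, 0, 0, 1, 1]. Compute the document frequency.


Checking each document for 'the':
Doc 1: absent
Doc 2: present
Doc 3: absent
Doc 4: absent
Doc 5: present
Doc 6: absent
Doc 7: present
Doc 8: absent
Doc 9: absent
Doc 10: absent
Doc 11: present
Doc 12: present
df = sum of presences = 0 + 1 + 0 + 0 + 1 + 0 + 1 + 0 + 0 + 0 + 1 + 1 = 5

5


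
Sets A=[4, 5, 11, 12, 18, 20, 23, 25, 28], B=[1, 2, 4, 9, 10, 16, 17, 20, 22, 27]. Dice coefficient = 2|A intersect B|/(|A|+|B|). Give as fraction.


A intersect B = [4, 20]
|A intersect B| = 2
|A| = 9, |B| = 10
Dice = 2*2 / (9+10)
= 4 / 19 = 4/19

4/19


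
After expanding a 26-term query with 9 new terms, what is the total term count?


Original terms: 26
Expansion terms: 9
Total = 26 + 9 = 35

35


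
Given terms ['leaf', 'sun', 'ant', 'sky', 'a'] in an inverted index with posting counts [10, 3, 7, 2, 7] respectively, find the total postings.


Summing posting list sizes:
'leaf': 10 postings
'sun': 3 postings
'ant': 7 postings
'sky': 2 postings
'a': 7 postings
Total = 10 + 3 + 7 + 2 + 7 = 29

29


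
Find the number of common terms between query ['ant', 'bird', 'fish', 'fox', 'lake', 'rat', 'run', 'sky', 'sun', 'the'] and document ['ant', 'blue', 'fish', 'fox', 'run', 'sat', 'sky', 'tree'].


Query terms: ['ant', 'bird', 'fish', 'fox', 'lake', 'rat', 'run', 'sky', 'sun', 'the']
Document terms: ['ant', 'blue', 'fish', 'fox', 'run', 'sat', 'sky', 'tree']
Common terms: ['ant', 'fish', 'fox', 'run', 'sky']
Overlap count = 5

5


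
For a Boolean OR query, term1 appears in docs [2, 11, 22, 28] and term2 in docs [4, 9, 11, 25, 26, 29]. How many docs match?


Boolean OR: find union of posting lists
term1 docs: [2, 11, 22, 28]
term2 docs: [4, 9, 11, 25, 26, 29]
Union: [2, 4, 9, 11, 22, 25, 26, 28, 29]
|union| = 9

9


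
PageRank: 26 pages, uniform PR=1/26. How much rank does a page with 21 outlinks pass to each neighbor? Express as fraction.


Initial PR = 1/26 = 1/26
Outlinks = 21
Contribution per link = PR / outlinks
= 1/26 / 21
= 1/546

1/546


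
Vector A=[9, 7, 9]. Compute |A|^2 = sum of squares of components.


|A|^2 = sum of squared components
A[0]^2 = 9^2 = 81
A[1]^2 = 7^2 = 49
A[2]^2 = 9^2 = 81
Sum = 81 + 49 + 81 = 211

211


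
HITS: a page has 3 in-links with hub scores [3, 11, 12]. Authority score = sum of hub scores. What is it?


Authority = sum of hub scores of in-linkers
In-link 1: hub score = 3
In-link 2: hub score = 11
In-link 3: hub score = 12
Authority = 3 + 11 + 12 = 26

26


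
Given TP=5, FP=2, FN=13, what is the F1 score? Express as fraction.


F1 = 2 * P * R / (P + R)
P = TP/(TP+FP) = 5/7 = 5/7
R = TP/(TP+FN) = 5/18 = 5/18
2 * P * R = 2 * 5/7 * 5/18 = 25/63
P + R = 5/7 + 5/18 = 125/126
F1 = 25/63 / 125/126 = 2/5

2/5


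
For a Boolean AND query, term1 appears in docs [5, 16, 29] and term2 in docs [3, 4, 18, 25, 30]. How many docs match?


Boolean AND: find intersection of posting lists
term1 docs: [5, 16, 29]
term2 docs: [3, 4, 18, 25, 30]
Intersection: []
|intersection| = 0

0


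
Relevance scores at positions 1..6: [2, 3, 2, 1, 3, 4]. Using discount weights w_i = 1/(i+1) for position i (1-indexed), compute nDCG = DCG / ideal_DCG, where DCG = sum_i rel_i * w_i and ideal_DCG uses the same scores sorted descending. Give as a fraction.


Position discount weights w_i = 1/(i+1) for i=1..6:
Weights = [1/2, 1/3, 1/4, 1/5, 1/6, 1/7]
Actual relevance: [2, 3, 2, 1, 3, 4]
DCG = 2/2 + 3/3 + 2/4 + 1/5 + 3/6 + 4/7 = 132/35
Ideal relevance (sorted desc): [4, 3, 3, 2, 2, 1]
Ideal DCG = 4/2 + 3/3 + 3/4 + 2/5 + 2/6 + 1/7 = 1943/420
nDCG = DCG / ideal_DCG = 132/35 / 1943/420 = 1584/1943

1584/1943


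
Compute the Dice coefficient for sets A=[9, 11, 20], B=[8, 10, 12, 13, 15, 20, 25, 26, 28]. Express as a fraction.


A intersect B = [20]
|A intersect B| = 1
|A| = 3, |B| = 9
Dice = 2*1 / (3+9)
= 2 / 12 = 1/6

1/6


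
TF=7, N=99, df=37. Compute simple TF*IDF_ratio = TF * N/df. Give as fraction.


TF * (N/df)
= 7 * (99/37)
= 7 * 99/37
= 693/37

693/37


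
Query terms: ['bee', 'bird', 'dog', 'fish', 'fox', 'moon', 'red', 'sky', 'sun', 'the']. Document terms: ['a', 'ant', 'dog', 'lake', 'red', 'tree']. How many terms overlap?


Query terms: ['bee', 'bird', 'dog', 'fish', 'fox', 'moon', 'red', 'sky', 'sun', 'the']
Document terms: ['a', 'ant', 'dog', 'lake', 'red', 'tree']
Common terms: ['dog', 'red']
Overlap count = 2

2


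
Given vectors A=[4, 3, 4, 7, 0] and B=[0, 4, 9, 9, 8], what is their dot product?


Dot product = sum of element-wise products
A[0]*B[0] = 4*0 = 0
A[1]*B[1] = 3*4 = 12
A[2]*B[2] = 4*9 = 36
A[3]*B[3] = 7*9 = 63
A[4]*B[4] = 0*8 = 0
Sum = 0 + 12 + 36 + 63 + 0 = 111

111


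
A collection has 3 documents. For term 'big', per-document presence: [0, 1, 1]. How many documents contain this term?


Checking each document for 'big':
Doc 1: absent
Doc 2: present
Doc 3: present
df = sum of presences = 0 + 1 + 1 = 2

2


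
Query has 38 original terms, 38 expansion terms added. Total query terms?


Original terms: 38
Expansion terms: 38
Total = 38 + 38 = 76

76


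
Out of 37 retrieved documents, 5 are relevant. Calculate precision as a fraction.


Precision = relevant_retrieved / total_retrieved
= 5 / 37
= 5 / (5 + 32)
= 5/37

5/37


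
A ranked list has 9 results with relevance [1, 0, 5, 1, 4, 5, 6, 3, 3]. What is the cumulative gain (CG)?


Cumulative Gain = sum of relevance scores
Position 1: rel=1, running sum=1
Position 2: rel=0, running sum=1
Position 3: rel=5, running sum=6
Position 4: rel=1, running sum=7
Position 5: rel=4, running sum=11
Position 6: rel=5, running sum=16
Position 7: rel=6, running sum=22
Position 8: rel=3, running sum=25
Position 9: rel=3, running sum=28
CG = 28

28


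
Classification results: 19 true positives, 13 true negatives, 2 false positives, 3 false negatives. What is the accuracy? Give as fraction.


Accuracy = (TP + TN) / (TP + TN + FP + FN)
TP + TN = 19 + 13 = 32
Total = 19 + 13 + 2 + 3 = 37
Accuracy = 32 / 37 = 32/37

32/37


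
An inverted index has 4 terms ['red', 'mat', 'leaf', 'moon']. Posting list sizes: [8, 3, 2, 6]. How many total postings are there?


Summing posting list sizes:
'red': 8 postings
'mat': 3 postings
'leaf': 2 postings
'moon': 6 postings
Total = 8 + 3 + 2 + 6 = 19

19


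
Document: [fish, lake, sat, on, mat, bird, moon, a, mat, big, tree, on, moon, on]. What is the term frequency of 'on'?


Document has 14 words
Scanning for 'on':
Found at positions: [3, 11, 13]
Count = 3

3


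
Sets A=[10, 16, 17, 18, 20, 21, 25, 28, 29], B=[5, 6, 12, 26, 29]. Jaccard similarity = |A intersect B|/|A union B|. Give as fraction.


A intersect B = [29]
|A intersect B| = 1
A union B = [5, 6, 10, 12, 16, 17, 18, 20, 21, 25, 26, 28, 29]
|A union B| = 13
Jaccard = 1/13 = 1/13

1/13


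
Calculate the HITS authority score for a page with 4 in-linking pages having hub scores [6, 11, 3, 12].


Authority = sum of hub scores of in-linkers
In-link 1: hub score = 6
In-link 2: hub score = 11
In-link 3: hub score = 3
In-link 4: hub score = 12
Authority = 6 + 11 + 3 + 12 = 32

32


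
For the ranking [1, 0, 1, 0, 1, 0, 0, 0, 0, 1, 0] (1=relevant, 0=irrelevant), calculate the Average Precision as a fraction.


Computing P@k for each relevant position:
Position 1: relevant, P@1 = 1/1 = 1
Position 2: not relevant
Position 3: relevant, P@3 = 2/3 = 2/3
Position 4: not relevant
Position 5: relevant, P@5 = 3/5 = 3/5
Position 6: not relevant
Position 7: not relevant
Position 8: not relevant
Position 9: not relevant
Position 10: relevant, P@10 = 4/10 = 2/5
Position 11: not relevant
Sum of P@k = 1 + 2/3 + 3/5 + 2/5 = 8/3
AP = 8/3 / 4 = 2/3

2/3


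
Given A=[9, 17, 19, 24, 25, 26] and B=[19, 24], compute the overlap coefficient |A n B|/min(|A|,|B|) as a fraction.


A intersect B = [19, 24]
|A intersect B| = 2
min(|A|, |B|) = min(6, 2) = 2
Overlap = 2 / 2 = 1

1


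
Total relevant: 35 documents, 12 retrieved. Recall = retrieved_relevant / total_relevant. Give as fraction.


Recall = retrieved_relevant / total_relevant
= 12 / 35
= 12 / (12 + 23)
= 12/35

12/35


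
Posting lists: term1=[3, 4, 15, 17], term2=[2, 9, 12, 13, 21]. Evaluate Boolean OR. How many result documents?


Boolean OR: find union of posting lists
term1 docs: [3, 4, 15, 17]
term2 docs: [2, 9, 12, 13, 21]
Union: [2, 3, 4, 9, 12, 13, 15, 17, 21]
|union| = 9

9


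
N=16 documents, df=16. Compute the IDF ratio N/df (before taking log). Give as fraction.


IDF ratio = N / df
= 16 / 16
= 1

1


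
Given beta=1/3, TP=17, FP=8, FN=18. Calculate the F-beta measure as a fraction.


P = TP/(TP+FP) = 17/25 = 17/25
R = TP/(TP+FN) = 17/35 = 17/35
beta^2 = 1/3^2 = 1/9
(1 + beta^2) = 10/9
Numerator = (1+beta^2)*P*R = 578/1575
Denominator = beta^2*P + R = 17/225 + 17/35 = 884/1575
F_beta = 17/26

17/26


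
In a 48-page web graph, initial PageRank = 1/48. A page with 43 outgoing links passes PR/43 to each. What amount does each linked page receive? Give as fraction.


Initial PR = 1/48 = 1/48
Outlinks = 43
Contribution per link = PR / outlinks
= 1/48 / 43
= 1/2064

1/2064


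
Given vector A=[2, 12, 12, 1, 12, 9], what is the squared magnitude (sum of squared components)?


|A|^2 = sum of squared components
A[0]^2 = 2^2 = 4
A[1]^2 = 12^2 = 144
A[2]^2 = 12^2 = 144
A[3]^2 = 1^2 = 1
A[4]^2 = 12^2 = 144
A[5]^2 = 9^2 = 81
Sum = 4 + 144 + 144 + 1 + 144 + 81 = 518

518


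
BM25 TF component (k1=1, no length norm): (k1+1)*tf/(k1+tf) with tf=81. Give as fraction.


BM25 TF component = (k1+1)*tf / (k1+tf)
k1 = 1, tf = 81
Numerator = (1+1)*81 = 162
Denominator = 1 + 81 = 82
= 162/82 = 81/41

81/41


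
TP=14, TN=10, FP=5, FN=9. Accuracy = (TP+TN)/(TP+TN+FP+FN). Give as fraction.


Accuracy = (TP + TN) / (TP + TN + FP + FN)
TP + TN = 14 + 10 = 24
Total = 14 + 10 + 5 + 9 = 38
Accuracy = 24 / 38 = 12/19

12/19


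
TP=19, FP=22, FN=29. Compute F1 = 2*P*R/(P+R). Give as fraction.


F1 = 2 * P * R / (P + R)
P = TP/(TP+FP) = 19/41 = 19/41
R = TP/(TP+FN) = 19/48 = 19/48
2 * P * R = 2 * 19/41 * 19/48 = 361/984
P + R = 19/41 + 19/48 = 1691/1968
F1 = 361/984 / 1691/1968 = 38/89

38/89


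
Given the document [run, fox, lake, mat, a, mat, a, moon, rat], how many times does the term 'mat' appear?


Document has 9 words
Scanning for 'mat':
Found at positions: [3, 5]
Count = 2

2


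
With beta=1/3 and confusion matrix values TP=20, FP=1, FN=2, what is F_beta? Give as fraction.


P = TP/(TP+FP) = 20/21 = 20/21
R = TP/(TP+FN) = 20/22 = 10/11
beta^2 = 1/3^2 = 1/9
(1 + beta^2) = 10/9
Numerator = (1+beta^2)*P*R = 2000/2079
Denominator = beta^2*P + R = 20/189 + 10/11 = 2110/2079
F_beta = 200/211

200/211


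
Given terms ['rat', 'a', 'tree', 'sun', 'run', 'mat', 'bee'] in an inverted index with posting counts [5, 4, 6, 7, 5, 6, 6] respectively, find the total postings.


Summing posting list sizes:
'rat': 5 postings
'a': 4 postings
'tree': 6 postings
'sun': 7 postings
'run': 5 postings
'mat': 6 postings
'bee': 6 postings
Total = 5 + 4 + 6 + 7 + 5 + 6 + 6 = 39

39


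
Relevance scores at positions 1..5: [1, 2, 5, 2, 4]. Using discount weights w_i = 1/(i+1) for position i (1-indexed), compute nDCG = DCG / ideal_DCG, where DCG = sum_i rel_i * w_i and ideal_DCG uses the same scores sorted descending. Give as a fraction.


Position discount weights w_i = 1/(i+1) for i=1..5:
Weights = [1/2, 1/3, 1/4, 1/5, 1/6]
Actual relevance: [1, 2, 5, 2, 4]
DCG = 1/2 + 2/3 + 5/4 + 2/5 + 4/6 = 209/60
Ideal relevance (sorted desc): [5, 4, 2, 2, 1]
Ideal DCG = 5/2 + 4/3 + 2/4 + 2/5 + 1/6 = 49/10
nDCG = DCG / ideal_DCG = 209/60 / 49/10 = 209/294

209/294


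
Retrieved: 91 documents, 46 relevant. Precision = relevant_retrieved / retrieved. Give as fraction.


Precision = relevant_retrieved / total_retrieved
= 46 / 91
= 46 / (46 + 45)
= 46/91

46/91


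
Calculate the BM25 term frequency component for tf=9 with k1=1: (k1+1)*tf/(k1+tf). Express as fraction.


BM25 TF component = (k1+1)*tf / (k1+tf)
k1 = 1, tf = 9
Numerator = (1+1)*9 = 18
Denominator = 1 + 9 = 10
= 18/10 = 9/5

9/5


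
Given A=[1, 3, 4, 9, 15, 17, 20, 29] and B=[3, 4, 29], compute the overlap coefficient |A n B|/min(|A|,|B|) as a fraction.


A intersect B = [3, 4, 29]
|A intersect B| = 3
min(|A|, |B|) = min(8, 3) = 3
Overlap = 3 / 3 = 1

1


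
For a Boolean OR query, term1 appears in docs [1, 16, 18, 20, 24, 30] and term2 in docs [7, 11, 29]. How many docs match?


Boolean OR: find union of posting lists
term1 docs: [1, 16, 18, 20, 24, 30]
term2 docs: [7, 11, 29]
Union: [1, 7, 11, 16, 18, 20, 24, 29, 30]
|union| = 9

9


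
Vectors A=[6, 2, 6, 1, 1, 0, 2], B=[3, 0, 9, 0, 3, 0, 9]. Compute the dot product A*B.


Dot product = sum of element-wise products
A[0]*B[0] = 6*3 = 18
A[1]*B[1] = 2*0 = 0
A[2]*B[2] = 6*9 = 54
A[3]*B[3] = 1*0 = 0
A[4]*B[4] = 1*3 = 3
A[5]*B[5] = 0*0 = 0
A[6]*B[6] = 2*9 = 18
Sum = 18 + 0 + 54 + 0 + 3 + 0 + 18 = 93

93


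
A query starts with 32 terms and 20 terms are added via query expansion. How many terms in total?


Original terms: 32
Expansion terms: 20
Total = 32 + 20 = 52

52


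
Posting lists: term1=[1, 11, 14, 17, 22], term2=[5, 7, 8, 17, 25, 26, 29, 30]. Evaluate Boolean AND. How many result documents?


Boolean AND: find intersection of posting lists
term1 docs: [1, 11, 14, 17, 22]
term2 docs: [5, 7, 8, 17, 25, 26, 29, 30]
Intersection: [17]
|intersection| = 1

1


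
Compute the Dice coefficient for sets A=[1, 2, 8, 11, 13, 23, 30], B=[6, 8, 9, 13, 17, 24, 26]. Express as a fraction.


A intersect B = [8, 13]
|A intersect B| = 2
|A| = 7, |B| = 7
Dice = 2*2 / (7+7)
= 4 / 14 = 2/7

2/7


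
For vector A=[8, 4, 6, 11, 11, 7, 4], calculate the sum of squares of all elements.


|A|^2 = sum of squared components
A[0]^2 = 8^2 = 64
A[1]^2 = 4^2 = 16
A[2]^2 = 6^2 = 36
A[3]^2 = 11^2 = 121
A[4]^2 = 11^2 = 121
A[5]^2 = 7^2 = 49
A[6]^2 = 4^2 = 16
Sum = 64 + 16 + 36 + 121 + 121 + 49 + 16 = 423

423


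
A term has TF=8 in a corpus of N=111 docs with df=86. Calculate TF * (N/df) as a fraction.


TF * (N/df)
= 8 * (111/86)
= 8 * 111/86
= 444/43

444/43


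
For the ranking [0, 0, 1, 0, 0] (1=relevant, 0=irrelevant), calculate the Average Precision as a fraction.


Computing P@k for each relevant position:
Position 1: not relevant
Position 2: not relevant
Position 3: relevant, P@3 = 1/3 = 1/3
Position 4: not relevant
Position 5: not relevant
Sum of P@k = 1/3 = 1/3
AP = 1/3 / 1 = 1/3

1/3


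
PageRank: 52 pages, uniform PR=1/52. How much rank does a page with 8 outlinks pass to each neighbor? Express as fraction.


Initial PR = 1/52 = 1/52
Outlinks = 8
Contribution per link = PR / outlinks
= 1/52 / 8
= 1/416

1/416


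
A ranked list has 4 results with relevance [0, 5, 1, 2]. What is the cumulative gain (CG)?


Cumulative Gain = sum of relevance scores
Position 1: rel=0, running sum=0
Position 2: rel=5, running sum=5
Position 3: rel=1, running sum=6
Position 4: rel=2, running sum=8
CG = 8

8


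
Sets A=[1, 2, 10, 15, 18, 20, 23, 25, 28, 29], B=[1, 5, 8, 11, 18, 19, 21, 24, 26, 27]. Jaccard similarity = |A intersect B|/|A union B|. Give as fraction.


A intersect B = [1, 18]
|A intersect B| = 2
A union B = [1, 2, 5, 8, 10, 11, 15, 18, 19, 20, 21, 23, 24, 25, 26, 27, 28, 29]
|A union B| = 18
Jaccard = 2/18 = 1/9

1/9


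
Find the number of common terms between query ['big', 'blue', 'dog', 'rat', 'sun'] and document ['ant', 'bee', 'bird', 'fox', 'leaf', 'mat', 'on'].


Query terms: ['big', 'blue', 'dog', 'rat', 'sun']
Document terms: ['ant', 'bee', 'bird', 'fox', 'leaf', 'mat', 'on']
Common terms: []
Overlap count = 0

0


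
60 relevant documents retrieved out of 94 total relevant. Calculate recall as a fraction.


Recall = retrieved_relevant / total_relevant
= 60 / 94
= 60 / (60 + 34)
= 30/47

30/47


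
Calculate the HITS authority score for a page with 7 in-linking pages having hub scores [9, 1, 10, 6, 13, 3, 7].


Authority = sum of hub scores of in-linkers
In-link 1: hub score = 9
In-link 2: hub score = 1
In-link 3: hub score = 10
In-link 4: hub score = 6
In-link 5: hub score = 13
In-link 6: hub score = 3
In-link 7: hub score = 7
Authority = 9 + 1 + 10 + 6 + 13 + 3 + 7 = 49

49


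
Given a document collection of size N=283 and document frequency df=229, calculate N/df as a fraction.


IDF ratio = N / df
= 283 / 229
= 283/229

283/229


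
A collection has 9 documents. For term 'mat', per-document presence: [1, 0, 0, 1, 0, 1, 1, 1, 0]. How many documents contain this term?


Checking each document for 'mat':
Doc 1: present
Doc 2: absent
Doc 3: absent
Doc 4: present
Doc 5: absent
Doc 6: present
Doc 7: present
Doc 8: present
Doc 9: absent
df = sum of presences = 1 + 0 + 0 + 1 + 0 + 1 + 1 + 1 + 0 = 5

5


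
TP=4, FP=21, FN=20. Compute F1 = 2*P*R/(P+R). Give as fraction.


F1 = 2 * P * R / (P + R)
P = TP/(TP+FP) = 4/25 = 4/25
R = TP/(TP+FN) = 4/24 = 1/6
2 * P * R = 2 * 4/25 * 1/6 = 4/75
P + R = 4/25 + 1/6 = 49/150
F1 = 4/75 / 49/150 = 8/49

8/49


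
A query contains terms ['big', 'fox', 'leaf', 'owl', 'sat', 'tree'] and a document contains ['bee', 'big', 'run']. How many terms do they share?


Query terms: ['big', 'fox', 'leaf', 'owl', 'sat', 'tree']
Document terms: ['bee', 'big', 'run']
Common terms: ['big']
Overlap count = 1

1


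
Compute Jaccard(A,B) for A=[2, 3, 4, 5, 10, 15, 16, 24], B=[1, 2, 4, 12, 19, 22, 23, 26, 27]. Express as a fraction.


A intersect B = [2, 4]
|A intersect B| = 2
A union B = [1, 2, 3, 4, 5, 10, 12, 15, 16, 19, 22, 23, 24, 26, 27]
|A union B| = 15
Jaccard = 2/15 = 2/15

2/15


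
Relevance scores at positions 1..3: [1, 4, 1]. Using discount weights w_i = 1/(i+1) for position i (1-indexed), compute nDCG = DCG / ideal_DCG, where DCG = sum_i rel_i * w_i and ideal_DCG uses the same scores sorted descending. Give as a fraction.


Position discount weights w_i = 1/(i+1) for i=1..3:
Weights = [1/2, 1/3, 1/4]
Actual relevance: [1, 4, 1]
DCG = 1/2 + 4/3 + 1/4 = 25/12
Ideal relevance (sorted desc): [4, 1, 1]
Ideal DCG = 4/2 + 1/3 + 1/4 = 31/12
nDCG = DCG / ideal_DCG = 25/12 / 31/12 = 25/31

25/31


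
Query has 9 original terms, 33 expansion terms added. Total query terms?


Original terms: 9
Expansion terms: 33
Total = 9 + 33 = 42

42
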